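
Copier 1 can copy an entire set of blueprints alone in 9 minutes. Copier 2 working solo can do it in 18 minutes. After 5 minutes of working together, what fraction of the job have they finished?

Combined rate: 1/9 + 1/18 = (2 + 1)/18 = 3/18 = 1/6 per minute.
In 5 minutes they complete 5·1/6 = 5/6 of the job.

5/6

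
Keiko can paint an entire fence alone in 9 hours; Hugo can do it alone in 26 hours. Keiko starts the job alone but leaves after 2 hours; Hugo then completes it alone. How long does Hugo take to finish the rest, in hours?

182/9 hours

In 2 hours Keiko does 2/9 of the job, leaving 7/9.
Hugo works at 1/26 per hour, so finishing takes 7/9 ÷ 1/26 = 182/9 hours.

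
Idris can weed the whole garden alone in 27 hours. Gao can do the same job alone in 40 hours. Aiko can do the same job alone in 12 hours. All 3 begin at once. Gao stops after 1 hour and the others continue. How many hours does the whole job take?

In the first 1 hour the combined rate is 157/1080, so 157/1080 of the job is done, leaving 923/1080.
After Gao leaves the rate is 13/108 per hour; the remaining 923/1080 takes 71/10 hours.
Total = 1 + 71/10 = 81/10 hours.

81/10 hours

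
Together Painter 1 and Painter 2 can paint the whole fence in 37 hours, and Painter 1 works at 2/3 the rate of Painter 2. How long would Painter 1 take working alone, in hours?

Let Painter 2's rate be r; then Painter 1's rate is (2/3)r, so together (2/3 + 1)r = (5/3)r = 1/37.
Thus r = 3/185 per hour.
Painter 2 alone: 185/3 hours; Painter 1 alone: 185/2 hours.

185/2 hours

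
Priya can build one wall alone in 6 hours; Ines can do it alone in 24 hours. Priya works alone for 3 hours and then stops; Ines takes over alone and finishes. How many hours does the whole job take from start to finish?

15 hours

In 3 hours Priya does 3/6 = 1/2 of the job, leaving 1/2.
Ines works at 1/24 per hour, so finishing takes 1/2 ÷ 1/24 = 12 hours.
Total time = 3 + 12 = 15 hours.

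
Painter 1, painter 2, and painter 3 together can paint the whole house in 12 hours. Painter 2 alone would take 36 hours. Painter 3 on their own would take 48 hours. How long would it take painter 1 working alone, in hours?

144/5 hours

Combined rate is 1/12 per hour.
Known contribution: 1/36 + 1/48 = (4 + 3)/144 = 7/144 per hour.
So painter 1's rate is 1/12 − 7/144 = 5/144, meaning 144/5 hours alone.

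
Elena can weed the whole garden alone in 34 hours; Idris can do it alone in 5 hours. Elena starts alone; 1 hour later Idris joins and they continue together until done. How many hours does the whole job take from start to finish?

In 1 hour Elena does 1/34 of the job, leaving 33/34.
Elena and Idris together work at 39/170 per hour, so finishing takes 33/34 ÷ 39/170 = 55/13 hours.
Total time = 1 + 55/13 = 68/13 hours.

68/13 hours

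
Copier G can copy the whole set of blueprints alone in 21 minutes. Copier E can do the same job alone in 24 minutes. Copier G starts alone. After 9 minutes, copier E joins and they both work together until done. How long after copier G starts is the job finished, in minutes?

In the first 9 minutes copier G alone does 9/21 = 3/7 of the job, leaving 4/7.
Once everyone is working, combined rate: 1/21 + 1/24 = (8 + 7)/168 = 15/168 = 5/56 per minute.
Remaining 4/7 at 5/56 per minute takes 32/5 minutes.
Total from the start = 9 + 32/5 = 77/5 minutes.

77/5 minutes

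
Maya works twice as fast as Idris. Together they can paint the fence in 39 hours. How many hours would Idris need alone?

Let Idris's rate be r; then Maya's rate is 2r, so together (2 + 1)r = 3r = 1/39.
Thus r = 1/117 per hour.
Idris alone: 117 hours; Maya alone: 117/2 hours.

117 hours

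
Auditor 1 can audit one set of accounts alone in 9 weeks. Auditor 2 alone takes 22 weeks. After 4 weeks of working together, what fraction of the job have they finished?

62/99

Combined rate: 1/9 + 1/22 = (22 + 9)/198 = 31/198 per week.
In 4 weeks they complete 4·31/198 = 62/99 of the job.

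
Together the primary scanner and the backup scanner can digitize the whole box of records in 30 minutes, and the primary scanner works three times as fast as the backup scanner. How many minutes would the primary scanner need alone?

Let the backup scanner's rate be r; then the primary scanner's rate is 3r, so together (3 + 1)r = 4r = 1/30.
Thus r = 1/120 per minute.
The backup scanner alone: 120 minutes; the primary scanner alone: 40 minutes.

40 minutes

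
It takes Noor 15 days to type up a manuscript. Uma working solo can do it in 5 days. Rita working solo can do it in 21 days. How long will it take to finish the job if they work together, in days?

35/11 days

Combined rate: 1/15 + 1/5 + 1/21 = (7 + 21 + 5)/105 = 33/105 = 11/35 per day.
Time = 1 ÷ (11/35) = 35/11 days.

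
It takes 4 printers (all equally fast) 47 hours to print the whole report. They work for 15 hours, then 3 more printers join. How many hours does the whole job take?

One printer does 1/188 of the job per hour.
After 15 hours with 4 printers, 15/47 is done (32/47 left).
With 7 printers the rate is 7/188, so the rest takes 32/47 ÷ 7/188 = 128/7 hours.
Total = 15 + 128/7 = 233/7 hours.

233/7 hours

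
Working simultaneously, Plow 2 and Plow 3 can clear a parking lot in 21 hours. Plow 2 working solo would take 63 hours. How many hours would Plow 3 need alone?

63/2 hours

Combined rate is 1/21 per hour.
Known contribution: 1/63 per hour.
So Plow 3's rate is 1/21 − 1/63 = 2/63, meaning 63/2 hours alone.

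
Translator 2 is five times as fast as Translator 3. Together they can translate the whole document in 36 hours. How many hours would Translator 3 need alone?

216 hours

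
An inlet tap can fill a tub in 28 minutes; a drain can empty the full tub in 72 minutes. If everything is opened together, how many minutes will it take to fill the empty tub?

504/11 minutes

Net rate = 1/28 − 1/72 = (18 − 7)/504 = 11/504 per minute.
Filling time = 1 ÷ (11/504) = 504/11 minutes.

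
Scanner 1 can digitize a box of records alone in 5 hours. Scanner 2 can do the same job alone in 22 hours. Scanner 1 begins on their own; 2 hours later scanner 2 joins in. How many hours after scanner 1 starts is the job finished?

40/9 hours

In the first 2 hours scanner 1 alone does 2/5 of the job, leaving 3/5.
Once everyone is working, combined rate: 1/5 + 1/22 = (22 + 5)/110 = 27/110 per hour.
Remaining 3/5 at 27/110 per hour takes 22/9 hours.
Total from the start = 2 + 22/9 = 40/9 hours.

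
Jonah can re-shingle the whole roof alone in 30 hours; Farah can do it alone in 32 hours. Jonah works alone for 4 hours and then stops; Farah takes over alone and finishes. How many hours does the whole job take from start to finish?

In 4 hours Jonah does 4/30 = 2/15 of the job, leaving 13/15.
Farah works at 1/32 per hour, so finishing takes 13/15 ÷ 1/32 = 416/15 hours.
Total time = 4 + 416/15 = 476/15 hours.

476/15 hours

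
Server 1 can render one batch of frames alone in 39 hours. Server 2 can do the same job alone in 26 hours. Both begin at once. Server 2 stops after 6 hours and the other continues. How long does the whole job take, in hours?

In the first 6 hours the combined rate is 5/78, so 5/13 of the job is done, leaving 8/13.
After server 2 leaves the rate is 1/39 per hour; the remaining 8/13 takes 24 hours.
Total = 6 + 24 = 30 hours.

30 hours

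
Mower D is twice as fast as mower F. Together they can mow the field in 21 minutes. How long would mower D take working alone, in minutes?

Let mower F's rate be r; then mower D's rate is 2r, so together (2 + 1)r = 3r = 1/21.
Thus r = 1/63 per minute.
Mower F alone: 63 minutes; mower D alone: 63/2 minutes.

63/2 minutes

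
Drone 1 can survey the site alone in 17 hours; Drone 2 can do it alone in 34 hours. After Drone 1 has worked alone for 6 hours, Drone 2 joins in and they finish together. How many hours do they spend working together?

22/3 hours

In 6 hours Drone 1 does 6/17 of the job, leaving 11/17.
Drone 1 and Drone 2 together work at 3/34 per hour, so finishing takes 11/17 ÷ 3/34 = 22/3 hours.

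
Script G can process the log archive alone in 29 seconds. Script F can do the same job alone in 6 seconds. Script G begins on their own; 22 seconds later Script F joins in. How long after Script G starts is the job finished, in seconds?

116/5 seconds

In the first 22 seconds Script G alone does 22/29 of the job, leaving 7/29.
Once everyone is working, combined rate: 1/29 + 1/6 = (6 + 29)/174 = 35/174 per second.
Remaining 7/29 at 35/174 per second takes 6/5 seconds.
Total from the start = 22 + 6/5 = 116/5 seconds.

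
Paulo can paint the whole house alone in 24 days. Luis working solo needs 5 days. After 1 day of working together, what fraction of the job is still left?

91/120

Combined rate: 1/24 + 1/5 = (5 + 24)/120 = 29/120 per day.
In 1 day they complete 1·29/120 = 29/120 of the job.
So 91/120 remains.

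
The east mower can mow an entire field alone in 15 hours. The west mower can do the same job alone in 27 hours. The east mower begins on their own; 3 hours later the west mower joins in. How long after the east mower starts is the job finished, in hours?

75/7 hours

In the first 3 hours the east mower alone does 3/15 = 1/5 of the job, leaving 4/5.
Once everyone is working, combined rate: 1/15 + 1/27 = (9 + 5)/135 = 14/135 per hour.
Remaining 4/5 at 14/135 per hour takes 54/7 hours.
Total from the start = 3 + 54/7 = 75/7 hours.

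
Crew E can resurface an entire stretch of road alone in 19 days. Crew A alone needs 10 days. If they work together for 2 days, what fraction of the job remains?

Combined rate: 1/19 + 1/10 = (10 + 19)/190 = 29/190 per day.
In 2 days they complete 2·29/190 = 29/95 of the job.
So 66/95 remains.

66/95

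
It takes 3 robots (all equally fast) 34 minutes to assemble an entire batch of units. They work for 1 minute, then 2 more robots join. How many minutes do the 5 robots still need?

99/5 minutes

One robot does 1/102 of the job per minute.
After 1 minute with 3 robots, 1/34 is done (33/34 left).
With 5 robots the rate is 5/102, so the rest takes 33/34 ÷ 5/102 = 99/5 minutes.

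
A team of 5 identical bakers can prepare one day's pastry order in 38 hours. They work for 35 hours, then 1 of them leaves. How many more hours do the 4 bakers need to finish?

One baker does 1/190 of the job per hour.
After 35 hours with 5 bakers, 35/38 is done (3/38 left).
With 4 bakers the rate is 4/190 = 2/95, so the rest takes 3/38 ÷ 2/95 = 15/4 hours.

15/4 hours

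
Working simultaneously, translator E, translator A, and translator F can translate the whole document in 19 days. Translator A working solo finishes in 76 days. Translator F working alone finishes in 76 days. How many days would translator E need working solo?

Combined rate is 1/19 per day.
Known contribution: 1/76 + 1/76 = (1 + 1)/76 = 2/76 = 1/38 per day.
So translator E's rate is 1/19 − 1/38 = 1/38, meaning 38 days alone.

38 days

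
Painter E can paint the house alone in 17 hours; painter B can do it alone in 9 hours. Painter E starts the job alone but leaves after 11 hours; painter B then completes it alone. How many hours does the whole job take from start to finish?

241/17 hours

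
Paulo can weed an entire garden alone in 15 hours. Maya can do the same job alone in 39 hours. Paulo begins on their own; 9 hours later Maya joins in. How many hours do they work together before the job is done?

In the first 9 hours Paulo alone does 9/15 = 3/5 of the job, leaving 2/5.
Once everyone is working, combined rate: 1/15 + 1/39 = (13 + 5)/195 = 18/195 = 6/65 per hour.
Remaining 2/5 at 6/65 per hour takes 13/3 hours.

13/3 hours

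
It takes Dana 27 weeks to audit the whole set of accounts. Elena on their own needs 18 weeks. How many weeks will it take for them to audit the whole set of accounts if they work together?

With two workers the combined time is the product over the sum: 27·18/(27+18) = 486/45 = 54/5 weeks.

54/5 weeks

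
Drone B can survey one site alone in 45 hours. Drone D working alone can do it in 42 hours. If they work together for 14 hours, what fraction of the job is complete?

29/45

Combined rate: 1/45 + 1/42 = (14 + 15)/630 = 29/630 per hour.
In 14 hours they complete 14·29/630 = 29/45 of the job.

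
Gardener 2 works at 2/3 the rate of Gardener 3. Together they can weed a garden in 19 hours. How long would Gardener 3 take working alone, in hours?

95/3 hours

Let Gardener 3's rate be r; then Gardener 2's rate is (2/3)r, so together (2/3 + 1)r = (5/3)r = 1/19.
Thus r = 3/95 per hour.
Gardener 3 alone: 95/3 hours; Gardener 2 alone: 95/2 hours.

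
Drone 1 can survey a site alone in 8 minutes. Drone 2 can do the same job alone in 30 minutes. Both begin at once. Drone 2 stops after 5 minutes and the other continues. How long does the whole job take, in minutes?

20/3 minutes

In the first 5 minutes the combined rate is 19/120, so 19/24 of the job is done, leaving 5/24.
After drone 2 leaves the rate is 1/8 per minute; the remaining 5/24 takes 5/3 minutes.
Total = 5 + 5/3 = 20/3 minutes.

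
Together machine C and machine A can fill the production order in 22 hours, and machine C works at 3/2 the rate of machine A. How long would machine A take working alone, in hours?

55 hours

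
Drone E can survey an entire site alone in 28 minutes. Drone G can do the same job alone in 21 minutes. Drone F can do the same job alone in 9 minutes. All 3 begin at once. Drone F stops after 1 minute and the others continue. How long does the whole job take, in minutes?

In the first 1 minute the combined rate is 7/36, so 7/36 of the job is done, leaving 29/36.
After Drone F leaves the rate is 1/12 per minute; the remaining 29/36 takes 29/3 minutes.
Total = 1 + 29/3 = 32/3 minutes.

32/3 minutes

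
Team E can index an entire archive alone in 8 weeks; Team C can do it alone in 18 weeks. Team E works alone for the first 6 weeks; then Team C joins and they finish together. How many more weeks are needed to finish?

18/13 weeks

In 6 weeks Team E does 6/8 = 3/4 of the job, leaving 1/4.
Team E and Team C together work at 13/72 per week, so finishing takes 1/4 ÷ 13/72 = 18/13 weeks.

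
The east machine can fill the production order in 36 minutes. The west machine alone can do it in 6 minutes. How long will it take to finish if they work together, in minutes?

36/7 minutes

Combined rate: 1/36 + 1/6 = (1 + 6)/36 = 7/36 per minute.
Time = 1 ÷ (7/36) = 36/7 minutes.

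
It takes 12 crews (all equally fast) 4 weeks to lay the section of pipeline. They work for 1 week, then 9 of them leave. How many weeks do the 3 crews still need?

One crew does 1/48 of the job per week.
After 1 week with 12 crews, 1/4 is done (3/4 left).
With 3 crews the rate is 3/48 = 1/16, so the rest takes 3/4 ÷ 1/16 = 12 weeks.

12 weeks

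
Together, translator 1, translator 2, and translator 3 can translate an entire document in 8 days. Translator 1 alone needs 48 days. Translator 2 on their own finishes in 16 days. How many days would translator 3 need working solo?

24 days

Combined rate is 1/8 per day.
Known contribution: 1/48 + 1/16 = (1 + 3)/48 = 4/48 = 1/12 per day.
So translator 3's rate is 1/8 − 1/12 = 1/24, meaning 24 days alone.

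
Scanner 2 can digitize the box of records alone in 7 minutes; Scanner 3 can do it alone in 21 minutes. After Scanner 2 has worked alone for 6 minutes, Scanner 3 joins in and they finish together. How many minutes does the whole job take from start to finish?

27/4 minutes

In 6 minutes Scanner 2 does 6/7 of the job, leaving 1/7.
Scanner 2 and Scanner 3 together work at 4/21 per minute, so finishing takes 1/7 ÷ 4/21 = 3/4 minutes.
Total time = 6 + 3/4 = 27/4 minutes.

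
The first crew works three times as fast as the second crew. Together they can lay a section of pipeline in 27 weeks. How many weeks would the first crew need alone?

36 weeks

Let the second crew's rate be r; then the first crew's rate is 3r, so together (3 + 1)r = 4r = 1/27.
Thus r = 1/108 per week.
The second crew alone: 108 weeks; the first crew alone: 36 weeks.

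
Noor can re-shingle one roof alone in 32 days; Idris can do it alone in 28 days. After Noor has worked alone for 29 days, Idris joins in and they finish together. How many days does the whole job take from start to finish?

152/5 days

In 29 days Noor does 29/32 of the job, leaving 3/32.
Noor and Idris together work at 15/224 per day, so finishing takes 3/32 ÷ 15/224 = 7/5 days.
Total time = 29 + 7/5 = 152/5 days.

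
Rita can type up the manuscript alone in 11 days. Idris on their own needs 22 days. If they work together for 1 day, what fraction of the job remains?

Combined rate: 1/11 + 1/22 = (2 + 1)/22 = 3/22 per day.
In 1 day they complete 1·3/22 = 3/22 of the job.
So 19/22 remains.

19/22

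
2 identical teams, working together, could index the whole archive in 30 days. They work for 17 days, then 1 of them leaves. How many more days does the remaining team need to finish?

26 days

One team does 1/60 of the job per day.
After 17 days with 2 teams, 17/30 is done (13/30 left).
With 1 team the rate is 1/60, so the rest takes 13/30 ÷ 1/60 = 26 days.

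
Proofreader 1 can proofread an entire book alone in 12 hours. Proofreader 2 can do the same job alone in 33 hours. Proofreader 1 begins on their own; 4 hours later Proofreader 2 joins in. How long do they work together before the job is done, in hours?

In the first 4 hours Proofreader 1 alone does 4/12 = 1/3 of the job, leaving 2/3.
Once everyone is working, combined rate: 1/12 + 1/33 = (11 + 4)/132 = 15/132 = 5/44 per hour.
Remaining 2/3 at 5/44 per hour takes 88/15 hours.

88/15 hours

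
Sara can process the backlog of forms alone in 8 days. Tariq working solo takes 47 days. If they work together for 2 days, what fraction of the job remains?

Combined rate: 1/8 + 1/47 = (47 + 8)/376 = 55/376 per day.
In 2 days they complete 2·55/376 = 55/188 of the job.
So 133/188 remains.

133/188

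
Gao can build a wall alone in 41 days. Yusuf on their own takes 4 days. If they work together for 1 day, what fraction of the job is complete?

Combined rate: 1/41 + 1/4 = (4 + 41)/164 = 45/164 per day.
In 1 day they complete 1·45/164 = 45/164 of the job.

45/164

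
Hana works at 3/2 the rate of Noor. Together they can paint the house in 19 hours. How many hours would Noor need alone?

Let Noor's rate be r; then Hana's rate is (3/2)r, so together (3/2 + 1)r = (5/2)r = 1/19.
Thus r = 2/95 per hour.
Noor alone: 95/2 hours; Hana alone: 95/3 hours.

95/2 hours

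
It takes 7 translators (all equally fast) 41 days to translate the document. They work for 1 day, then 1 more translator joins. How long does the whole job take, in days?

36 days

One translator does 1/287 of the job per day.
After 1 day with 7 translators, 1/41 is done (40/41 left).
With 8 translators the rate is 8/287, so the rest takes 40/41 ÷ 8/287 = 35 days.
Total = 1 + 35 = 36 days.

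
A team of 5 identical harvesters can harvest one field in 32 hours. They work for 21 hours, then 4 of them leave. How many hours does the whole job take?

One harvester does 1/160 of the job per hour.
After 21 hours with 5 harvesters, 21/32 is done (11/32 left).
With 1 harvester the rate is 1/160, so the rest takes 11/32 ÷ 1/160 = 55 hours.
Total = 21 + 55 = 76 hours.

76 hours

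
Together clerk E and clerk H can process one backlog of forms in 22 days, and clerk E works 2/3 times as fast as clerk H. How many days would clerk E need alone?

Let clerk H's rate be r; then clerk E's rate is (2/3)r, so together (2/3 + 1)r = (5/3)r = 1/22.
Thus r = 3/110 per day.
Clerk H alone: 110/3 days; clerk E alone: 55 days.

55 days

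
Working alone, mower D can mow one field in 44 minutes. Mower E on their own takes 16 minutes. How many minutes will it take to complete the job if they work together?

With two workers the combined time is the product over the sum: 44·16/(44+16) = 704/60 = 176/15 minutes.

176/15 minutes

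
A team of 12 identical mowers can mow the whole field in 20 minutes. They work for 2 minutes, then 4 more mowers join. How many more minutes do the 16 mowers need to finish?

27/2 minutes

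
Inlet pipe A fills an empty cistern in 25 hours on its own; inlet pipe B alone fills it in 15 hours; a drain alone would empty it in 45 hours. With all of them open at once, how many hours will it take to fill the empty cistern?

225/19 hours

Net rate = 1/25 + 1/15 − 1/45 = (9 + 15 − 5)/225 = 19/225 per hour.
Filling time = 1 ÷ (19/225) = 225/19 hours.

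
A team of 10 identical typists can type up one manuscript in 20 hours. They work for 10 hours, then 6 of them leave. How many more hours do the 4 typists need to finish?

25 hours

One typist does 1/200 of the job per hour.
After 10 hours with 10 typists, 1/2 is done (1/2 left).
With 4 typists the rate is 4/200 = 1/50, so the rest takes 1/2 ÷ 1/50 = 25 hours.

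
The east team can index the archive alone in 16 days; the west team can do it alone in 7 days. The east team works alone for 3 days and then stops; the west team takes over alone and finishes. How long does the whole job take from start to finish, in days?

In 3 days the east team does 3/16 of the job, leaving 13/16.
The west team works at 1/7 per day, so finishing takes 13/16 ÷ 1/7 = 91/16 days.
Total time = 3 + 91/16 = 139/16 days.

139/16 days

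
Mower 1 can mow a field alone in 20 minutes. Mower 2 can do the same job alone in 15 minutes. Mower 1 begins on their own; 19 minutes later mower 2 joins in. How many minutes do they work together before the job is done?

3/7 minutes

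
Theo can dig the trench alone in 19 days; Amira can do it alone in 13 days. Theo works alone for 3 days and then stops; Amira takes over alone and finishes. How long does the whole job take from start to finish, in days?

265/19 days

In 3 days Theo does 3/19 of the job, leaving 16/19.
Amira works at 1/13 per day, so finishing takes 16/19 ÷ 1/13 = 208/19 days.
Total time = 3 + 208/19 = 265/19 days.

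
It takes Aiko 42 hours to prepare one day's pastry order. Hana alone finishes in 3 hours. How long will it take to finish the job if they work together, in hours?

14/5 hours

Combined rate: 1/42 + 1/3 = (1 + 14)/42 = 15/42 = 5/14 per hour.
Time = 1 ÷ (5/14) = 14/5 hours.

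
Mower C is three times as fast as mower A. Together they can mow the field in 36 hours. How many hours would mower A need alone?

Let mower A's rate be r; then mower C's rate is 3r, so together (3 + 1)r = 4r = 1/36.
Thus r = 1/144 per hour.
Mower A alone: 144 hours; mower C alone: 48 hours.

144 hours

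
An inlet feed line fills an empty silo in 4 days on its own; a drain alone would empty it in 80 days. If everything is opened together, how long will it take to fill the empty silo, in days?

80/19 days

Net rate = 1/4 − 1/80 = (20 − 1)/80 = 19/80 per day.
Filling time = 1 ÷ (19/80) = 80/19 days.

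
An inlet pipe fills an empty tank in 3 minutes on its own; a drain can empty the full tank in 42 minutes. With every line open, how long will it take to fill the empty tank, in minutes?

42/13 minutes

Net rate = 1/3 − 1/42 = (14 − 1)/42 = 13/42 per minute.
Filling time = 1 ÷ (13/42) = 42/13 minutes.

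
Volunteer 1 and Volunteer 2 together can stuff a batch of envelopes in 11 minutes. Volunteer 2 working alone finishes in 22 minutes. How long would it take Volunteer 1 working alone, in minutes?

Combined rate is 1/11 per minute.
Known contribution: 1/22 per minute.
So Volunteer 1's rate is 1/11 − 1/22 = 1/22, meaning 22 minutes alone.

22 minutes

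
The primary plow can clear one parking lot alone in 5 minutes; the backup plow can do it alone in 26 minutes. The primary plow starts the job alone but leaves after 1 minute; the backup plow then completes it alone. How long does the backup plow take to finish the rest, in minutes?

104/5 minutes

In 1 minute the primary plow does 1/5 of the job, leaving 4/5.
The backup plow works at 1/26 per minute, so finishing takes 4/5 ÷ 1/26 = 104/5 minutes.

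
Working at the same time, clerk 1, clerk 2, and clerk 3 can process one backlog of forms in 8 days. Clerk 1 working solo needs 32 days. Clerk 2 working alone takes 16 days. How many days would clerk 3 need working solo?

Combined rate is 1/8 per day.
Known contribution: 1/32 + 1/16 = (1 + 2)/32 = 3/32 per day.
So clerk 3's rate is 1/8 − 3/32 = 1/32, meaning 32 days alone.

32 days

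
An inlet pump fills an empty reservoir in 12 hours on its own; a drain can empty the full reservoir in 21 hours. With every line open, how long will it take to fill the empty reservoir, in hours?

28 hours

Net rate = 1/12 − 1/21 = (7 − 4)/84 = 3/84 = 1/28 per hour.
Filling time = 1 ÷ (1/28) = 28 hours.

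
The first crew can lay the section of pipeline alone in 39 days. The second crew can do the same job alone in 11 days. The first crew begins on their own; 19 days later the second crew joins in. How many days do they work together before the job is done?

22/5 days

In the first 19 days the first crew alone does 19/39 of the job, leaving 20/39.
Once everyone is working, combined rate: 1/39 + 1/11 = (11 + 39)/429 = 50/429 per day.
Remaining 20/39 at 50/429 per day takes 22/5 days.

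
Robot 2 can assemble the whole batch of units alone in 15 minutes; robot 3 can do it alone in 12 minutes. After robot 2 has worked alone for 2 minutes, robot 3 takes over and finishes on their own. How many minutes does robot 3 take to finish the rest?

52/5 minutes

In 2 minutes robot 2 does 2/15 of the job, leaving 13/15.
Robot 3 works at 1/12 per minute, so finishing takes 13/15 ÷ 1/12 = 52/5 minutes.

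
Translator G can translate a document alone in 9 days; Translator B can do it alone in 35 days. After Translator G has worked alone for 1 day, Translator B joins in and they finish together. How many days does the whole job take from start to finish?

81/11 days

In 1 day Translator G does 1/9 of the job, leaving 8/9.
Translator G and Translator B together work at 44/315 per day, so finishing takes 8/9 ÷ 44/315 = 70/11 days.
Total time = 1 + 70/11 = 81/11 days.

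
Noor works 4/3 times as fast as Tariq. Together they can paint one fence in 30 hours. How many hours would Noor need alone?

Let Tariq's rate be r; then Noor's rate is (4/3)r, so together (4/3 + 1)r = (7/3)r = 1/30.
Thus r = 1/70 per hour.
Tariq alone: 70 hours; Noor alone: 105/2 hours.

105/2 hours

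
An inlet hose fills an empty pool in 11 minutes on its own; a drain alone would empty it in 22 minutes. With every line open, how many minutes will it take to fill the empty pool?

Net rate = 1/11 − 1/22 = (2 − 1)/22 = 1/22 per minute.
Filling time = 1 ÷ (1/22) = 22 minutes.

22 minutes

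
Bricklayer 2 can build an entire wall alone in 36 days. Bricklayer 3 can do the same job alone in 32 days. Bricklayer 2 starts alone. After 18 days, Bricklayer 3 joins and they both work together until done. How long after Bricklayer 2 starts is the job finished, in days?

450/17 days

In the first 18 days Bricklayer 2 alone does 18/36 = 1/2 of the job, leaving 1/2.
Once everyone is working, combined rate: 1/36 + 1/32 = (8 + 9)/288 = 17/288 per day.
Remaining 1/2 at 17/288 per day takes 144/17 days.
Total from the start = 18 + 144/17 = 450/17 days.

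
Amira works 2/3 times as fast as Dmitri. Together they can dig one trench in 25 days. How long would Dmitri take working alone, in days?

125/3 days

Let Dmitri's rate be r; then Amira's rate is (2/3)r, so together (2/3 + 1)r = (5/3)r = 1/25.
Thus r = 3/125 per day.
Dmitri alone: 125/3 days; Amira alone: 125/2 days.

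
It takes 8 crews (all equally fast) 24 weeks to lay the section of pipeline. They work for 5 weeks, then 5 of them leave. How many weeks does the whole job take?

167/3 weeks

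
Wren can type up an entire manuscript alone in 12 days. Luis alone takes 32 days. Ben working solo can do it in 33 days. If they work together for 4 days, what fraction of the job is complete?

Combined rate: 1/12 + 1/32 + 1/33 = (88 + 33 + 32)/1056 = 153/1056 = 51/352 per day.
In 4 days they complete 4·51/352 = 51/88 of the job.

51/88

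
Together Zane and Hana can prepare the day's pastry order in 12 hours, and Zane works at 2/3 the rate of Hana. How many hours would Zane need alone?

Let Hana's rate be r; then Zane's rate is (2/3)r, so together (2/3 + 1)r = (5/3)r = 1/12.
Thus r = 1/20 per hour.
Hana alone: 20 hours; Zane alone: 30 hours.

30 hours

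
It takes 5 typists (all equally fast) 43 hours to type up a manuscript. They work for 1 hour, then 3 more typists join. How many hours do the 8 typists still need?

One typist does 1/215 of the job per hour.
After 1 hour with 5 typists, 1/43 is done (42/43 left).
With 8 typists the rate is 8/215, so the rest takes 42/43 ÷ 8/215 = 105/4 hours.

105/4 hours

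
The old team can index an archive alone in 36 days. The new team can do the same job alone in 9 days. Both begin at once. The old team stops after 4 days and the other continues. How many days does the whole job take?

In the first 4 days the combined rate is 5/36, so 5/9 of the job is done, leaving 4/9.
After the old team leaves the rate is 1/9 per day; the remaining 4/9 takes 4 days.
Total = 4 + 4 = 8 days.

8 days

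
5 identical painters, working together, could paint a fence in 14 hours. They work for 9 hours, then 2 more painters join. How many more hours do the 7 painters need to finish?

25/7 hours

One painter does 1/70 of the job per hour.
After 9 hours with 5 painters, 9/14 is done (5/14 left).
With 7 painters the rate is 7/70 = 1/10, so the rest takes 5/14 ÷ 1/10 = 25/7 hours.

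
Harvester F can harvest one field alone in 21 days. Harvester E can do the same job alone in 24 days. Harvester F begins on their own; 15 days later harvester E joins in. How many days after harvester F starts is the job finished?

In the first 15 days harvester F alone does 15/21 = 5/7 of the job, leaving 2/7.
Once everyone is working, combined rate: 1/21 + 1/24 = (8 + 7)/168 = 15/168 = 5/56 per day.
Remaining 2/7 at 5/56 per day takes 16/5 days.
Total from the start = 15 + 16/5 = 91/5 days.

91/5 days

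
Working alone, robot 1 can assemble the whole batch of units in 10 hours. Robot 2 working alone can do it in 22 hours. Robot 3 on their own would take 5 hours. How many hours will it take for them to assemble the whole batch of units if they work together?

Combined rate: 1/10 + 1/22 + 1/5 = (11 + 5 + 22)/110 = 38/110 = 19/55 per hour.
Time = 1 ÷ (19/55) = 55/19 hours.

55/19 hours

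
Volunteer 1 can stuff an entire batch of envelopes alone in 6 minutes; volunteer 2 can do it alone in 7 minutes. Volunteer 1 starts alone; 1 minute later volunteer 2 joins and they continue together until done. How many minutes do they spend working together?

35/13 minutes

In 1 minute volunteer 1 does 1/6 of the job, leaving 5/6.
Volunteer 1 and volunteer 2 together work at 13/42 per minute, so finishing takes 5/6 ÷ 13/42 = 35/13 minutes.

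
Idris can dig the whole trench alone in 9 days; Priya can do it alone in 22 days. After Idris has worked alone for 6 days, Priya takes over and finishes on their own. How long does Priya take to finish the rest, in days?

In 6 days Idris does 6/9 = 2/3 of the job, leaving 1/3.
Priya works at 1/22 per day, so finishing takes 1/3 ÷ 1/22 = 22/3 days.

22/3 days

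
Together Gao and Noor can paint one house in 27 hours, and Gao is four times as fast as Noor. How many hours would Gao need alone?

Let Noor's rate be r; then Gao's rate is 4r, so together (4 + 1)r = 5r = 1/27.
Thus r = 1/135 per hour.
Noor alone: 135 hours; Gao alone: 135/4 hours.

135/4 hours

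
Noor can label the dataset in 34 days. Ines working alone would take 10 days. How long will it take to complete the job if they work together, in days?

85/11 days

With two workers the combined time is the product over the sum: 34·10/(34+10) = 340/44 = 85/11 days.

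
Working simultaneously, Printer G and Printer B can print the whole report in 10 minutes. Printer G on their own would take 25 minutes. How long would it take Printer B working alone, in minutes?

Combined rate is 1/10 per minute.
Known contribution: 1/25 per minute.
So Printer B's rate is 1/10 − 1/25 = 3/50, meaning 50/3 minutes alone.

50/3 minutes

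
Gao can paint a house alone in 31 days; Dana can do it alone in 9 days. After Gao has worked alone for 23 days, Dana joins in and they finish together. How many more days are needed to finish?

In 23 days Gao does 23/31 of the job, leaving 8/31.
Gao and Dana together work at 40/279 per day, so finishing takes 8/31 ÷ 40/279 = 9/5 days.

9/5 days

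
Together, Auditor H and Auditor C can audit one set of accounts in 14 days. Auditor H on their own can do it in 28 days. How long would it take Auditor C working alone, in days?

28 days

Combined rate is 1/14 per day.
Known contribution: 1/28 per day.
So Auditor C's rate is 1/14 − 1/28 = 1/28, meaning 28 days alone.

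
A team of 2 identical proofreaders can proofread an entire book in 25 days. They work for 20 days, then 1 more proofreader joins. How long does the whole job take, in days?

One proofreader does 1/50 of the job per day.
After 20 days with 2 proofreaders, 4/5 is done (1/5 left).
With 3 proofreaders the rate is 3/50, so the rest takes 1/5 ÷ 3/50 = 10/3 days.
Total = 20 + 10/3 = 70/3 days.

70/3 days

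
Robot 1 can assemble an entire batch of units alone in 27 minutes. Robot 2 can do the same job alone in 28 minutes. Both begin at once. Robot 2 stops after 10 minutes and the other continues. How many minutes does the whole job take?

243/14 minutes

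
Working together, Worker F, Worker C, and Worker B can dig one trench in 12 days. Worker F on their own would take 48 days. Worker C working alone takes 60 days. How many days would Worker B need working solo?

240/11 days

Combined rate is 1/12 per day.
Known contribution: 1/48 + 1/60 = (5 + 4)/240 = 9/240 = 3/80 per day.
So Worker B's rate is 1/12 − 3/80 = 11/240, meaning 240/11 days alone.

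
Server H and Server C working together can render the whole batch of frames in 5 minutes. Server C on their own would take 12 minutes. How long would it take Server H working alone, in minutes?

60/7 minutes

Combined rate is 1/5 per minute.
Known contribution: 1/12 per minute.
So Server H's rate is 1/5 − 1/12 = 7/60, meaning 60/7 minutes alone.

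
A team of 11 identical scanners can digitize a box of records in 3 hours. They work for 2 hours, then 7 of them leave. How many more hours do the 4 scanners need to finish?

One scanner does 1/33 of the job per hour.
After 2 hours with 11 scanners, 2/3 is done (1/3 left).
With 4 scanners the rate is 4/33, so the rest takes 1/3 ÷ 4/33 = 11/4 hours.

11/4 hours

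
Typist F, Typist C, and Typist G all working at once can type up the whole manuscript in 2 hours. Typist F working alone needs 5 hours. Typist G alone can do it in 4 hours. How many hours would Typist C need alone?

Combined rate is 1/2 per hour.
Known contribution: 1/5 + 1/4 = (4 + 5)/20 = 9/20 per hour.
So Typist C's rate is 1/2 − 9/20 = 1/20, meaning 20 hours alone.

20 hours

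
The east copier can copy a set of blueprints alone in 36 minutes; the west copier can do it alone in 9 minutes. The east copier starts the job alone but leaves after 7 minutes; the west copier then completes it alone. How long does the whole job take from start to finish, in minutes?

In 7 minutes the east copier does 7/36 of the job, leaving 29/36.
The west copier works at 1/9 per minute, so finishing takes 29/36 ÷ 1/9 = 29/4 minutes.
Total time = 7 + 29/4 = 57/4 minutes.

57/4 minutes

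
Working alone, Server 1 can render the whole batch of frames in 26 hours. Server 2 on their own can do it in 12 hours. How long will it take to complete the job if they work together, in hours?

With two workers the combined time is the product over the sum: 26·12/(26+12) = 312/38 = 156/19 hours.

156/19 hours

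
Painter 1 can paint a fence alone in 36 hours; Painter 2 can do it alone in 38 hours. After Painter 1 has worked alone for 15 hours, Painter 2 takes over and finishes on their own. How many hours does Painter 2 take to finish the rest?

In 15 hours Painter 1 does 15/36 = 5/12 of the job, leaving 7/12.
Painter 2 works at 1/38 per hour, so finishing takes 7/12 ÷ 1/38 = 133/6 hours.

133/6 hours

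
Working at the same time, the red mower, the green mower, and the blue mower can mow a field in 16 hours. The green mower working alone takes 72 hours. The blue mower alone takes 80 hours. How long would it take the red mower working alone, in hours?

Combined rate is 1/16 per hour.
Known contribution: 1/72 + 1/80 = (10 + 9)/720 = 19/720 per hour.
So the red mower's rate is 1/16 − 19/720 = 13/360, meaning 360/13 hours alone.

360/13 hours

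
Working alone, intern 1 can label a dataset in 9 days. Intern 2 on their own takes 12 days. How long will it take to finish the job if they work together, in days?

Combined rate: 1/9 + 1/12 = (4 + 3)/36 = 7/36 per day.
Time = 1 ÷ (7/36) = 36/7 days.

36/7 days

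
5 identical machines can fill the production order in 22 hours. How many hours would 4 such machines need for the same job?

Total work is 5·22 = 110 machine-hours.
With 4 machines: 110/4 = 55/2 hours.

55/2 hours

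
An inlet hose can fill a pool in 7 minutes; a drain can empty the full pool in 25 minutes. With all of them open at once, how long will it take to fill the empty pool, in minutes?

Net rate = 1/7 − 1/25 = (25 − 7)/175 = 18/175 per minute.
Filling time = 1 ÷ (18/175) = 175/18 minutes.

175/18 minutes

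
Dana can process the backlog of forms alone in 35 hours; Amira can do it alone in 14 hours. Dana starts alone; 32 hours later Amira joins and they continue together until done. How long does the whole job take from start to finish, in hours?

In 32 hours Dana does 32/35 of the job, leaving 3/35.
Dana and Amira together work at 1/10 per hour, so finishing takes 3/35 ÷ 1/10 = 6/7 hours.
Total time = 32 + 6/7 = 230/7 hours.

230/7 hours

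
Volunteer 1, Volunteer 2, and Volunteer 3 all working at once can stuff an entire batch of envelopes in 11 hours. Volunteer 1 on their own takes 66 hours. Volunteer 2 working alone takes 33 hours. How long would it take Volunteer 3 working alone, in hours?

22 hours

Combined rate is 1/11 per hour.
Known contribution: 1/66 + 1/33 = (1 + 2)/66 = 3/66 = 1/22 per hour.
So Volunteer 3's rate is 1/11 − 1/22 = 1/22, meaning 22 hours alone.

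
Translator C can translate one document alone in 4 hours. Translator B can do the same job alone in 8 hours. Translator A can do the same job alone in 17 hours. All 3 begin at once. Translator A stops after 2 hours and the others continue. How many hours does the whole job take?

40/17 hours

In the first 2 hours the combined rate is 59/136, so 59/68 of the job is done, leaving 9/68.
After Translator A leaves the rate is 3/8 per hour; the remaining 9/68 takes 6/17 hours.
Total = 2 + 6/17 = 40/17 hours.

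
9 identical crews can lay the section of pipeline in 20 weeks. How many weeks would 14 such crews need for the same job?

Total work is 9·20 = 180 crew-weeks.
With 14 crews: 180/14 = 90/7 weeks.

90/7 weeks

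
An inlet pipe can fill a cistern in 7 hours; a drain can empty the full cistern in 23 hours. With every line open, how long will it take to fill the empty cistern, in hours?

Net rate = 1/7 − 1/23 = (23 − 7)/161 = 16/161 per hour.
Filling time = 1 ÷ (16/161) = 161/16 hours.

161/16 hours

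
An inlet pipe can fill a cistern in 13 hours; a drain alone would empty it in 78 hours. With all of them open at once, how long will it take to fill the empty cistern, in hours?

Net rate = 1/13 − 1/78 = (6 − 1)/78 = 5/78 per hour.
Filling time = 1 ÷ (5/78) = 78/5 hours.

78/5 hours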